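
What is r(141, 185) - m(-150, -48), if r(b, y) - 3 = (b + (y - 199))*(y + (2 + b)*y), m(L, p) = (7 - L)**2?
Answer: 3358634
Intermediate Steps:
r(b, y) = 3 + (y + y*(2 + b))*(-199 + b + y) (r(b, y) = 3 + (b + (y - 199))*(y + (2 + b)*y) = 3 + (b + (-199 + y))*(y + y*(2 + b)) = 3 + (-199 + b + y)*(y + y*(2 + b)) = 3 + (y + y*(2 + b))*(-199 + b + y))
r(141, 185) - m(-150, -48) = (3 - 597*185 + 3*185**2 + 141*185**2 + 185*141**2 - 196*141*185) - (-7 - 150)**2 = (3 - 110445 + 3*34225 + 141*34225 + 185*19881 - 5112660) - 1*(-157)**2 = (3 - 110445 + 102675 + 4825725 + 3677985 - 5112660) - 1*24649 = 3383283 - 24649 = 3358634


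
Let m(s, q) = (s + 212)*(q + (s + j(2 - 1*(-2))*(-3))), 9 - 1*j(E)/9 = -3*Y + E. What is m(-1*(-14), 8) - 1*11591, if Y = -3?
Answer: 17789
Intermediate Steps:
j(E) = -9*E (j(E) = 81 - 9*(-3*(-3) + E) = 81 - 9*(9 + E) = 81 + (-81 - 9*E) = -9*E)
m(s, q) = (212 + s)*(108 + q + s) (m(s, q) = (s + 212)*(q + (s - 9*(2 - 1*(-2))*(-3))) = (212 + s)*(q + (s - 9*(2 + 2)*(-3))) = (212 + s)*(q + (s - 9*4*(-3))) = (212 + s)*(q + (s - 36*(-3))) = (212 + s)*(q + (s + 108)) = (212 + s)*(q + (108 + s)) = (212 + s)*(108 + q + s))
m(-1*(-14), 8) - 1*11591 = (22896 + (-1*(-14))² + 212*8 + 320*(-1*(-14)) + 8*(-1*(-14))) - 1*11591 = (22896 + 14² + 1696 + 320*14 + 8*14) - 11591 = (22896 + 196 + 1696 + 4480 + 112) - 11591 = 29380 - 11591 = 17789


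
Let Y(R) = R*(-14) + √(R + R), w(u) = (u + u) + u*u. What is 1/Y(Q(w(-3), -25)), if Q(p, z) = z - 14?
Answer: -I/(√78 - 546*I) ≈ 0.001831 - 2.9618e-5*I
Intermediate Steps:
w(u) = u² + 2*u (w(u) = 2*u + u² = u² + 2*u)
Q(p, z) = -14 + z
Y(R) = -14*R + √2*√R (Y(R) = -14*R + √(2*R) = -14*R + √2*√R)
1/Y(Q(w(-3), -25)) = 1/(-14*(-14 - 25) + √2*√(-14 - 25)) = 1/(-14*(-39) + √2*√(-39)) = 1/(546 + √2*(I*√39)) = 1/(546 + I*√78)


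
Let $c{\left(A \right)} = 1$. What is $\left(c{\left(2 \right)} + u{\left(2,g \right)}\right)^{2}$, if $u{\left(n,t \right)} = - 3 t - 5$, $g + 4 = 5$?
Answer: $49$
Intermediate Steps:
$g = 1$ ($g = -4 + 5 = 1$)
$u{\left(n,t \right)} = -5 - 3 t$
$\left(c{\left(2 \right)} + u{\left(2,g \right)}\right)^{2} = \left(1 - 8\right)^{2} = \left(-7\right)^{2} = 49$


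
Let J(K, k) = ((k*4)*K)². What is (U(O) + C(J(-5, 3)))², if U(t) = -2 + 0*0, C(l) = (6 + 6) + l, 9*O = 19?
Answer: 13032100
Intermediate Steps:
O = 19/9 (O = (⅑)*19 = 19/9 ≈ 2.1111)
J(K, k) = 16*K²*k² (J(K, k) = ((4*k)*K)² = (4*K*k)² = 16*K²*k²)
C(l) = 12 + l
U(t) = -2 (U(t) = -2 + 0 = -2)
(U(O) + C(J(-5, 3)))² = (-2 + (12 + 16*(-5)²*3²))² = (-2 + (12 + 16*25*9))² = (-2 + (12 + 3600))² = (-2 + 3612)² = 3610² = 13032100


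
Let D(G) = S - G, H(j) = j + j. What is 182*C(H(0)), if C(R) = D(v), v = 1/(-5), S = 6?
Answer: 5642/5 ≈ 1128.4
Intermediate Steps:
v = -1/5 ≈ -0.20000
H(j) = 2*j
D(G) = 6 - G
C(R) = 31/5 (C(R) = 6 - 1*(-1/5) = 6 + 1/5 = 31/5)
182*C(H(0)) = 182*(31/5) = 5642/5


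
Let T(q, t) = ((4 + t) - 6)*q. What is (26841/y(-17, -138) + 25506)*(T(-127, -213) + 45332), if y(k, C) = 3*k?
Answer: 30845665235/17 ≈ 1.8145e+9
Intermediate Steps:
T(q, t) = q*(-2 + t) (T(q, t) = (-2 + t)*q = q*(-2 + t))
(26841/y(-17, -138) + 25506)*(T(-127, -213) + 45332) = (26841/((3*(-17))) + 25506)*(-127*(-2 - 213) + 45332) = (26841/(-51) + 25506)*(-127*(-215) + 45332) = (26841*(-1/51) + 25506)*(27305 + 45332) = (-8947/17 + 25506)*72637 = (424655/17)*72637 = 30845665235/17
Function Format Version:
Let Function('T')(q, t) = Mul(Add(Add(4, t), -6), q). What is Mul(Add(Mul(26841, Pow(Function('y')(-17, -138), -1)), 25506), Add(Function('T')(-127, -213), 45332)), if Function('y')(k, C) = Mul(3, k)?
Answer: Rational(30845665235, 17) ≈ 1.8145e+9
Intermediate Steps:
Function('T')(q, t) = Mul(q, Add(-2, t)) (Function('T')(q, t) = Mul(Add(-2, t), q) = Mul(q, Add(-2, t)))
Mul(Add(Mul(26841, Pow(Function('y')(-17, -138), -1)), 25506), Add(Function('T')(-127, -213), 45332)) = Mul(Add(Mul(26841, Pow(Mul(3, -17), -1)), 25506), Add(Mul(-127, Add(-2, -213)), 45332)) = Mul(Add(Mul(26841, Pow(-51, -1)), 25506), Add(Mul(-127, -215), 45332)) = Mul(Add(Mul(26841, Rational(-1, 51)), 25506), Add(27305, 45332)) = Mul(Add(Rational(-8947, 17), 25506), 72637) = Mul(Rational(424655, 17), 72637) = Rational(30845665235, 17)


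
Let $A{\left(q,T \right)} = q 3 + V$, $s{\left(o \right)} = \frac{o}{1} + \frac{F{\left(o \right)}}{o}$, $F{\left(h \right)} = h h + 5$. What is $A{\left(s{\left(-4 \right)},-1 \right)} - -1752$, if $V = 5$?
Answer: $\frac{6917}{4} \approx 1729.3$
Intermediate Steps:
$F{\left(h \right)} = 5 + h^{2}$ ($F{\left(h \right)} = h^{2} + 5 = 5 + h^{2}$)
$s{\left(o \right)} = o + \frac{5 + o^{2}}{o}$ ($s{\left(o \right)} = \frac{o}{1} + \frac{5 + o^{2}}{o} = o 1 + \frac{5 + o^{2}}{o} = o + \frac{5 + o^{2}}{o}$)
$A{\left(q,T \right)} = 5 + 3 q$ ($A{\left(q,T \right)} = q 3 + 5 = 3 q + 5 = 5 + 3 q$)
$A{\left(s{\left(-4 \right)},-1 \right)} - -1752 = \left(5 + 3 \left(2 \left(-4\right) + \frac{5}{-4}\right)\right) - -1752 = \left(5 + 3 \left(-8 + 5 \left(- \frac{1}{4}\right)\right)\right) + 1752 = \left(5 + 3 \left(-8 - \frac{5}{4}\right)\right) + 1752 = \left(5 + 3 \left(- \frac{37}{4}\right)\right) + 1752 = \left(5 - \frac{111}{4}\right) + 1752 = - \frac{91}{4} + 1752 = \frac{6917}{4}$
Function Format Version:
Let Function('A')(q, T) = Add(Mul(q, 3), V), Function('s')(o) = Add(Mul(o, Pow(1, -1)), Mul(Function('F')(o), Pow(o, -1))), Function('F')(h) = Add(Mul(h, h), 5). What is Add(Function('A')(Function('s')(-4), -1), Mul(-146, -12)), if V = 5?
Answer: Rational(6917, 4) ≈ 1729.3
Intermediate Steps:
Function('F')(h) = Add(5, Pow(h, 2)) (Function('F')(h) = Add(Pow(h, 2), 5) = Add(5, Pow(h, 2)))
Function('s')(o) = Add(o, Mul(Pow(o, -1), Add(5, Pow(o, 2)))) (Function('s')(o) = Add(Mul(o, Pow(1, -1)), Mul(Add(5, Pow(o, 2)), Pow(o, -1))) = Add(Mul(o, 1), Mul(Pow(o, -1), Add(5, Pow(o, 2)))) = Add(o, Mul(Pow(o, -1), Add(5, Pow(o, 2)))))
Function('A')(q, T) = Add(5, Mul(3, q)) (Function('A')(q, T) = Add(Mul(q, 3), 5) = Add(Mul(3, q), 5) = Add(5, Mul(3, q)))
Add(Function('A')(Function('s')(-4), -1), Mul(-146, -12)) = Add(Add(5, Mul(3, Add(Mul(2, -4), Mul(5, Pow(-4, -1))))), Mul(-146, -12)) = Add(Add(5, Mul(3, Add(-8, Mul(5, Rational(-1, 4))))), 1752) = Add(Add(5, Mul(3, Add(-8, Rational(-5, 4)))), 1752) = Add(Add(5, Mul(3, Rational(-37, 4))), 1752) = Add(Add(5, Rational(-111, 4)), 1752) = Add(Rational(-91, 4), 1752) = Rational(6917, 4)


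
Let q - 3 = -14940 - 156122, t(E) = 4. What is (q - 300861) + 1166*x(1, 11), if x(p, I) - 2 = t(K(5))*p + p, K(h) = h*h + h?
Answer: -463758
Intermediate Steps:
K(h) = h + h² (K(h) = h² + h = h + h²)
x(p, I) = 2 + 5*p (x(p, I) = 2 + (4*p + p) = 2 + 5*p)
q = -171059 (q = 3 + (-14940 - 156122) = 3 - 171062 = -171059)
(q - 300861) + 1166*x(1, 11) = (-171059 - 300861) + 1166*(2 + 5*1) = -471920 + 1166*(2 + 5) = -471920 + 1166*7 = -471920 + 8162 = -463758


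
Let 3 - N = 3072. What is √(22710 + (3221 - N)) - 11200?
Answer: -11200 + 10*√290 ≈ -11030.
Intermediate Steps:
N = -3069 (N = 3 - 1*3072 = 3 - 3072 = -3069)
√(22710 + (3221 - N)) - 11200 = √(22710 + (3221 - 1*(-3069))) - 11200 = √(22710 + (3221 + 3069)) - 11200 = √(22710 + 6290) - 11200 = √29000 - 11200 = 10*√290 - 11200 = -11200 + 10*√290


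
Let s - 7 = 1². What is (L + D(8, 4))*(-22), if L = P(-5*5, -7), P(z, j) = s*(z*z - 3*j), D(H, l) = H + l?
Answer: -113960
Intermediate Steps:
s = 8 (s = 7 + 1² = 7 + 1 = 8)
P(z, j) = -24*j + 8*z² (P(z, j) = 8*(z*z - 3*j) = 8*(z² - 3*j) = -24*j + 8*z²)
L = 5168 (L = -24*(-7) + 8*(-5*5)² = 168 + 8*(-25)² = 168 + 8*625 = 168 + 5000 = 5168)
(L + D(8, 4))*(-22) = (5168 + (8 + 4))*(-22) = (5168 + 12)*(-22) = 5180*(-22) = -113960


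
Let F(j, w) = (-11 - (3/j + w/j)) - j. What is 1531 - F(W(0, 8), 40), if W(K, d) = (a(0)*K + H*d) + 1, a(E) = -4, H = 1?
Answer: 14002/9 ≈ 1555.8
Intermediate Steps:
W(K, d) = 1 + d - 4*K (W(K, d) = (-4*K + 1*d) + 1 = (-4*K + d) + 1 = (d - 4*K) + 1 = 1 + d - 4*K)
F(j, w) = -11 - j - 3/j - w/j (F(j, w) = (-11 + (-3/j - w/j)) - j = (-11 - 3/j - w/j) - j = -11 - j - 3/j - w/j)
1531 - F(W(0, 8), 40) = 1531 - (-3 - 1*40 - (1 + 8 - 4*0)*(11 + (1 + 8 - 4*0)))/(1 + 8 - 4*0) = 1531 - (-3 - 40 - (1 + 8 + 0)*(11 + (1 + 8 + 0)))/(1 + 8 + 0) = 1531 - (-3 - 40 - 1*9*(11 + 9))/9 = 1531 - (-3 - 40 - 1*9*20)/9 = 1531 - (-3 - 40 - 180)/9 = 1531 - (-223)/9 = 1531 - 1*(-223/9) = 1531 + 223/9 = 14002/9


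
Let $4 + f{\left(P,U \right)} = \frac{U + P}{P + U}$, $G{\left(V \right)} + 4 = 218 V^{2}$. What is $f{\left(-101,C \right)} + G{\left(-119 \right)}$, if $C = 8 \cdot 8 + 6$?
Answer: $3087091$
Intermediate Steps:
$G{\left(V \right)} = -4 + 218 V^{2}$
$C = 70$ ($C = 64 + 6 = 70$)
$f{\left(P,U \right)} = -3$ ($f{\left(P,U \right)} = -4 + \frac{U + P}{P + U} = -4 + \frac{P + U}{P + U} = -4 + 1 = -3$)
$f{\left(-101,C \right)} + G{\left(-119 \right)} = -3 - \left(4 - 218 \left(-119\right)^{2}\right) = -3 + \left(-4 + 218 \cdot 14161\right) = -3 + \left(-4 + 3087098\right) = -3 + 3087094 = 3087091$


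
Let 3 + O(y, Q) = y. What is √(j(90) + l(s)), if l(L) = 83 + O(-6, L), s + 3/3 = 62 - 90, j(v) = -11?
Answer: 3*√7 ≈ 7.9373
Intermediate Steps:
O(y, Q) = -3 + y
s = -29 (s = -1 + (62 - 90) = -1 - 28 = -29)
l(L) = 74 (l(L) = 83 + (-3 - 6) = 83 - 9 = 74)
√(j(90) + l(s)) = √(-11 + 74) = √63 = 3*√7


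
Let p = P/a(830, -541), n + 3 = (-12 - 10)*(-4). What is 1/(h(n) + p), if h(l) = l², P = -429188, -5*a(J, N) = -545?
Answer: 109/358337 ≈ 0.00030418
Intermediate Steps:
a(J, N) = 109 (a(J, N) = -⅕*(-545) = 109)
n = 85 (n = -3 + (-12 - 10)*(-4) = -3 - 22*(-4) = -3 + 88 = 85)
p = -429188/109 ≈ -3937.5
1/(h(n) + p) = 1/(85² - 429188/109) = 1/(7225 - 429188/109) = 1/(358337/109) = 109/358337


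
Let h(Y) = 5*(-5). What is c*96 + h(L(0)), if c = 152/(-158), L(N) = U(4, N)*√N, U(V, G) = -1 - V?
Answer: -9271/79 ≈ -117.35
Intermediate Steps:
L(N) = -5*√N (L(N) = (-1 - 1*4)*√N = (-1 - 4)*√N = -5*√N)
h(Y) = -25
c = -76/79 (c = 152*(-1/158) = -76/79 ≈ -0.96203)
c*96 + h(L(0)) = -76/79*96 - 25 = -7296/79 - 25 = -9271/79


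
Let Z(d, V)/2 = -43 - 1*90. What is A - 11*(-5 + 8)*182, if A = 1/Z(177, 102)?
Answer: -1597597/266 ≈ -6006.0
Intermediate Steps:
Z(d, V) = -266 (Z(d, V) = 2*(-43 - 1*90) = 2*(-43 - 90) = 2*(-133) = -266)
A = -1/266 (A = 1/(-266) = -1/266 ≈ -0.0037594)
A - 11*(-5 + 8)*182 = -1/266 - 11*(-5 + 8)*182 = -1/266 - 11*3*182 = -1/266 - 33*182 = -1/266 - 6006 = -1597597/266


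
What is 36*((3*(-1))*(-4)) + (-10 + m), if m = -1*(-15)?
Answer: 437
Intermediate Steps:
m = 15
36*((3*(-1))*(-4)) + (-10 + m) = 36*((3*(-1))*(-4)) + (-10 + 15) = 36*(-3*(-4)) + 5 = 36*12 + 5 = 432 + 5 = 437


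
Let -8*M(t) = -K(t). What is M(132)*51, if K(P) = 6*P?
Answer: 5049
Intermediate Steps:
M(t) = 3*t/4 (M(t) = -(-1)*6*t/8 = -(-3)*t/4 = 3*t/4)
M(132)*51 = ((3/4)*132)*51 = 99*51 = 5049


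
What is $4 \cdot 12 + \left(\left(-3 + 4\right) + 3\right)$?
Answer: $52$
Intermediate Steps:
$4 \cdot 12 + \left(\left(-3 + 4\right) + 3\right) = 48 + \left(1 + 3\right) = 48 + 4 = 52$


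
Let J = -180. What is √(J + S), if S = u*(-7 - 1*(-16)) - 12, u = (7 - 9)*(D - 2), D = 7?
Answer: I*√282 ≈ 16.793*I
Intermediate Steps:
u = -10 (u = (7 - 9)*(7 - 2) = -2*5 = -10)
S = -102 (S = -10*(-7 - 1*(-16)) - 12 = -10*(-7 + 16) - 12 = -10*9 - 12 = -90 - 12 = -102)
√(J + S) = √(-180 - 102) = √(-282) = I*√282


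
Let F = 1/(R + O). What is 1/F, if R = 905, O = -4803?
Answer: -3898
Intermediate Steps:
F = -1/3898 (F = 1/(905 - 4803) = 1/(-3898) = -1/3898 ≈ -0.00025654)
1/F = 1/(-1/3898) = -3898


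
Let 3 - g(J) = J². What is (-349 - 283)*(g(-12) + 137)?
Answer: 2528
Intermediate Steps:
g(J) = 3 - J²
(-349 - 283)*(g(-12) + 137) = (-349 - 283)*((3 - 1*(-12)²) + 137) = -632*((3 - 1*144) + 137) = -632*((3 - 144) + 137) = -632*(-141 + 137) = -632*(-4) = 2528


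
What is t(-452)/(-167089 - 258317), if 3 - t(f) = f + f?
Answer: -907/425406 ≈ -0.0021321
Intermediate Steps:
t(f) = 3 - 2*f (t(f) = 3 - (f + f) = 3 - 2*f)
t(-452)/(-167089 - 258317) = (3 - 2*(-452))/(-167089 - 258317) = (3 + 904)/(-425406) = 907*(-1/425406) = -907/425406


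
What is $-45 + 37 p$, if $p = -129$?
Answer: $-4818$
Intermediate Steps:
$-45 + 37 p = -45 + 37 \left(-129\right) = -45 - 4773 = -4818$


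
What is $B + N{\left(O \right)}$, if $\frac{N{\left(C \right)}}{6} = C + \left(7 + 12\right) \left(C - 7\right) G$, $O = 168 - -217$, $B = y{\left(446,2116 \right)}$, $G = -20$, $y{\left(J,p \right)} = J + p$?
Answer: $-856968$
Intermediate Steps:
$B = 2562$ ($B = 446 + 2116 = 2562$)
$O = 385$ ($O = 168 + 217 = 385$)
$N{\left(C \right)} = 15960 - 2274 C$ ($N{\left(C \right)} = 6 \left(C + \left(7 + 12\right) \left(C - 7\right) \left(-20\right)\right) = 6 \left(C + 19 \left(-7 + C\right) \left(-20\right)\right) = 6 \left(C + \left(-133 + 19 C\right) \left(-20\right)\right) = 6 \left(C - \left(-2660 + 380 C\right)\right) = 6 \left(2660 - 379 C\right) = 15960 - 2274 C$)
$B + N{\left(O \right)} = 2562 + \left(15960 - 875490\right) = 2562 - 859530 = -856968$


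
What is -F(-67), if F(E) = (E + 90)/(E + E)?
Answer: 23/134 ≈ 0.17164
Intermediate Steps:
F(E) = (90 + E)/(2*E) (F(E) = (90 + E)/((2*E)) = (90 + E)*(1/(2*E)) = (90 + E)/(2*E))
-F(-67) = -(90 - 67)/(2*(-67)) = -(-1)*23/(2*67) = -1*(-23/134) = 23/134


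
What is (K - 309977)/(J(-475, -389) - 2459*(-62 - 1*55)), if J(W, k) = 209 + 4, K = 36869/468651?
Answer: -72635497079/67466060658 ≈ -1.0766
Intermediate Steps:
K = 36869/468651 (K = 36869*(1/468651) = 36869/468651 ≈ 0.078671)
J(W, k) = 213
(K - 309977)/(J(-475, -389) - 2459*(-62 - 1*55)) = (36869/468651 - 309977)/(213 - 2459*(-62 - 1*55)) = -145270994158/(468651*(213 - 2459*(-62 - 55))) = -145270994158/(468651*(213 - 2459*(-117))) = -145270994158/(468651*(213 + 287703)) = -145270994158/468651/287916 = -145270994158/468651*1/287916 = -72635497079/67466060658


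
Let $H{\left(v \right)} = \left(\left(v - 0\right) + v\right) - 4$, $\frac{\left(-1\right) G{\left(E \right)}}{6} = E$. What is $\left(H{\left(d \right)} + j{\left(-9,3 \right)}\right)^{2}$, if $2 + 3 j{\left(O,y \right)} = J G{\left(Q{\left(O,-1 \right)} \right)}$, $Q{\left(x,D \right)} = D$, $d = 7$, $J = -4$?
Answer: $\frac{16}{9} \approx 1.7778$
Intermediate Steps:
$G{\left(E \right)} = - 6 E$
$H{\left(v \right)} = -4 + 2 v$ ($H{\left(v \right)} = \left(\left(v + 0\right) + v\right) - 4 = \left(v + v\right) - 4 = 2 v - 4 = -4 + 2 v$)
$j{\left(O,y \right)} = - \frac{26}{3}$ ($j{\left(O,y \right)} = - \frac{2}{3} + \frac{\left(-4\right) \left(\left(-6\right) \left(-1\right)\right)}{3} = - \frac{2}{3} + \frac{\left(-4\right) 6}{3} = - \frac{2}{3} + \frac{1}{3} \left(-24\right) = - \frac{2}{3} - 8 = - \frac{26}{3}$)
$\left(H{\left(d \right)} + j{\left(-9,3 \right)}\right)^{2} = \left(\left(-4 + 2 \cdot 7\right) - \frac{26}{3}\right)^{2} = \left(\left(-4 + 14\right) - \frac{26}{3}\right)^{2} = \left(10 - \frac{26}{3}\right)^{2} = \left(\frac{4}{3}\right)^{2} = \frac{16}{9}$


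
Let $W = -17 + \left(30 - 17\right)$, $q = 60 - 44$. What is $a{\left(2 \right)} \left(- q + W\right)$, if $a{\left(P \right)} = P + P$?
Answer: $-80$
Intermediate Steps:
$q = 16$
$a{\left(P \right)} = 2 P$
$W = -4$ ($W = -17 + \left(30 - 17\right) = -17 + 13 = -4$)
$a{\left(2 \right)} \left(- q + W\right) = 2 \cdot 2 \left(\left(-1\right) 16 - 4\right) = 4 \left(-16 - 4\right) = 4 \left(-20\right) = -80$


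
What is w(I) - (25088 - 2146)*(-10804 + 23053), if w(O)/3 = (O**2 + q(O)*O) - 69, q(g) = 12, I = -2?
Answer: -281016825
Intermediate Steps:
w(O) = -207 + 3*O**2 + 36*O (w(O) = 3*((O**2 + 12*O) - 69) = 3*(-69 + O**2 + 12*O) = -207 + 3*O**2 + 36*O)
w(I) - (25088 - 2146)*(-10804 + 23053) = (-207 + 3*(-2)**2 + 36*(-2)) - (25088 - 2146)*(-10804 + 23053) = (-207 + 3*4 - 72) - 22942*12249 = (-207 + 12 - 72) - 1*281016558 = -267 - 281016558 = -281016825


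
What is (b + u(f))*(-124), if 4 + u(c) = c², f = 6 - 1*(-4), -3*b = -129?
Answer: -17236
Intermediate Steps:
b = 43 (b = -⅓*(-129) = 43)
f = 10 (f = 6 + 4 = 10)
u(c) = -4 + c²
(b + u(f))*(-124) = (43 + (-4 + 10²))*(-124) = (43 + (-4 + 100))*(-124) = (43 + 96)*(-124) = 139*(-124) = -17236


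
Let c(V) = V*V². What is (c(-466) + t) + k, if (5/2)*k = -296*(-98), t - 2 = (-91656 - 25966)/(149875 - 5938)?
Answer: -72819953290508/719685 ≈ -1.0118e+8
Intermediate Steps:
c(V) = V³
t = 170252/143937 (t = 2 + (-91656 - 25966)/(149875 - 5938) = 2 - 117622/143937 = 170252/143937 ≈ 1.1828)
k = 58016/5 (k = 2*(-296*(-98))/5 = (⅖)*29008 = 58016/5 ≈ 11603.)
(c(-466) + t) + k = ((-466)³ + 170252/143937) + 58016/5 = (-101194696 + 170252/143937) + 58016/5 = -14565660787900/143937 + 58016/5 = -72819953290508/719685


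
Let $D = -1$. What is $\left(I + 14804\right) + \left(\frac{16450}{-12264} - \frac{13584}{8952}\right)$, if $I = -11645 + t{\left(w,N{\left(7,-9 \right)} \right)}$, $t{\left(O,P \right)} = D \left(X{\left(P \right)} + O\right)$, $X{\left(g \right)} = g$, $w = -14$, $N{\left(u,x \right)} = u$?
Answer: $\frac{1033550077}{326748} \approx 3163.1$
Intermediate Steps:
$t{\left(O,P \right)} = - O - P$ ($t{\left(O,P \right)} = - (P + O) = - (O + P) = - O - P$)
$I = -11638$ ($I = -11645 - -7 = -11645 + \left(14 - 7\right) = -11645 + 7 = -11638$)
$\left(I + 14804\right) + \left(\frac{16450}{-12264} - \frac{13584}{8952}\right) = \left(-11638 + 14804\right) + \left(\frac{16450}{-12264} - \frac{13584}{8952}\right) = 3166 + \left(16450 \left(- \frac{1}{12264}\right) - \frac{566}{373}\right) = 3166 - \frac{934091}{326748} = \frac{1033550077}{326748}$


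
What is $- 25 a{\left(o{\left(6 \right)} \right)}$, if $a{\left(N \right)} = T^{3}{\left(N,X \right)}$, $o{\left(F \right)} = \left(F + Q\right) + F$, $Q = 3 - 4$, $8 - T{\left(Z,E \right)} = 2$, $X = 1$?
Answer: $-5400$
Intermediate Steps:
$T{\left(Z,E \right)} = 6$ ($T{\left(Z,E \right)} = 8 - 2 = 6$)
$Q = -1$
$o{\left(F \right)} = -1 + 2 F$ ($o{\left(F \right)} = \left(F - 1\right) + F = \left(-1 + F\right) + F = -1 + 2 F$)
$a{\left(N \right)} = 216$ ($a{\left(N \right)} = 6^{3} = 216$)
$- 25 a{\left(o{\left(6 \right)} \right)} = \left(-25\right) 216 = -5400$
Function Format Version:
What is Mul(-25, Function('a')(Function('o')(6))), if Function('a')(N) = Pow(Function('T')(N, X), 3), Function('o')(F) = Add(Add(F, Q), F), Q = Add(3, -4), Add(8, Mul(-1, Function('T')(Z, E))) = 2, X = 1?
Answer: -5400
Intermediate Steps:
Function('T')(Z, E) = 6 (Function('T')(Z, E) = Add(8, Mul(-1, 2)) = Add(8, -2) = 6)
Q = -1
Function('o')(F) = Add(-1, Mul(2, F)) (Function('o')(F) = Add(Add(F, -1), F) = Add(Add(-1, F), F) = Add(-1, Mul(2, F)))
Function('a')(N) = 216 (Function('a')(N) = Pow(6, 3) = 216)
Mul(-25, Function('a')(Function('o')(6))) = Mul(-25, 216) = -5400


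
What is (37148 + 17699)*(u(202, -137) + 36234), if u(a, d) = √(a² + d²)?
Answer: 1987326198 + 54847*√59573 ≈ 2.0007e+9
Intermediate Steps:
(37148 + 17699)*(u(202, -137) + 36234) = (37148 + 17699)*(√(202² + (-137)²) + 36234) = 54847*(√(40804 + 18769) + 36234) = 54847*(√59573 + 36234) = 54847*(36234 + √59573) = 1987326198 + 54847*√59573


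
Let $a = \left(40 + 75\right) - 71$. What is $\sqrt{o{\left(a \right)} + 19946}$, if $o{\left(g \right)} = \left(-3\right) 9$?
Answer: $\sqrt{19919} \approx 141.13$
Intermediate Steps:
$a = 44$ ($a = 115 - 71 = 44$)
$o{\left(g \right)} = -27$
$\sqrt{o{\left(a \right)} + 19946} = \sqrt{-27 + 19946} = \sqrt{19919}$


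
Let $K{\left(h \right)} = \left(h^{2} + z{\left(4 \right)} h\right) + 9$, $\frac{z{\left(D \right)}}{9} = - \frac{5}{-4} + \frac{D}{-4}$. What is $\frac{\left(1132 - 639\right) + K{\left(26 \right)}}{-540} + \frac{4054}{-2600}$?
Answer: $- \frac{270203}{70200} \approx -3.849$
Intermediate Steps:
$z{\left(D \right)} = \frac{45}{4} - \frac{9 D}{4}$ ($z{\left(D \right)} = 9 \left(- \frac{5}{-4} + \frac{D}{-4}\right) = 9 \left(\left(-5\right) \left(- \frac{1}{4}\right) + D \left(- \frac{1}{4}\right)\right) = 9 \left(\frac{5}{4} - \frac{D}{4}\right) = \frac{45}{4} - \frac{9 D}{4}$)
$K{\left(h \right)} = 9 + h^{2} + \frac{9 h}{4}$ ($K{\left(h \right)} = \left(h^{2} + \left(\frac{45}{4} - 9\right) h\right) + 9 = \left(h^{2} + \frac{9 h}{4}\right) + 9 = 9 + h^{2} + \frac{9 h}{4}$)
$\frac{\left(1132 - 639\right) + K{\left(26 \right)}}{-540} + \frac{4054}{-2600} = \frac{\left(1132 - 639\right) + \left(9 + 26^{2} + \frac{9}{4} \cdot 26\right)}{-540} + \frac{4054}{-2600} = \left(493 + \left(9 + 676 + \frac{117}{2}\right)\right) \left(- \frac{1}{540}\right) + 4054 \left(- \frac{1}{2600}\right) = \left(493 + \frac{1487}{2}\right) \left(- \frac{1}{540}\right) - \frac{2027}{1300} = \frac{2473}{2} \left(- \frac{1}{540}\right) - \frac{2027}{1300} = - \frac{2473}{1080} - \frac{2027}{1300} = - \frac{270203}{70200}$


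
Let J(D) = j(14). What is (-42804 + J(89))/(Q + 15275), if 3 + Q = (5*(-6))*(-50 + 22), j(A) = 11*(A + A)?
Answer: -2656/1007 ≈ -2.6375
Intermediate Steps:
j(A) = 22*A (j(A) = 11*(2*A) = 22*A)
J(D) = 308 (J(D) = 22*14 = 308)
Q = 837 (Q = -3 + (5*(-6))*(-50 + 22) = -3 - 30*(-28) = -3 + 840 = 837)
(-42804 + J(89))/(Q + 15275) = (-42804 + 308)/(837 + 15275) = -42496/16112 = -42496*1/16112 = -2656/1007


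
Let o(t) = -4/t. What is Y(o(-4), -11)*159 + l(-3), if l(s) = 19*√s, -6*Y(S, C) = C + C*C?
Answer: -2915 + 19*I*√3 ≈ -2915.0 + 32.909*I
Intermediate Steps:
Y(S, C) = -C/6 - C²/6 (Y(S, C) = -(C + C*C)/6 = -(C + C²)/6 = -C/6 - C²/6)
Y(o(-4), -11)*159 + l(-3) = -⅙*(-11)*(1 - 11)*159 + 19*√(-3) = -⅙*(-11)*(-10)*159 + 19*(I*√3) = -55/3*159 + 19*I*√3 = -2915 + 19*I*√3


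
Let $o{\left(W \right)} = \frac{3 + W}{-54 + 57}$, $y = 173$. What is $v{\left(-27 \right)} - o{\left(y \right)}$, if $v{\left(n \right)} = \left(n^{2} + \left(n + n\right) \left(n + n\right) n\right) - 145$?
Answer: $- \frac{234620}{3} \approx -78207.0$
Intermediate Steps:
$o{\left(W \right)} = 1 + \frac{W}{3}$ ($o{\left(W \right)} = \frac{3 + W}{3} = \left(3 + W\right) \frac{1}{3} = 1 + \frac{W}{3}$)
$v{\left(n \right)} = -145 + n^{2} + 4 n^{3}$ ($v{\left(n \right)} = \left(n^{2} + 2 n 2 n n\right) - 145 = \left(n^{2} + 4 n^{2} n\right) - 145 = \left(n^{2} + 4 n^{3}\right) - 145 = -145 + n^{2} + 4 n^{3}$)
$v{\left(-27 \right)} - o{\left(y \right)} = \left(-145 + \left(-27\right)^{2} + 4 \left(-27\right)^{3}\right) - \left(1 + \frac{1}{3} \cdot 173\right) = \left(-145 + 729 + 4 \left(-19683\right)\right) - \left(1 + \frac{173}{3}\right) = \left(-145 + 729 - 78732\right) - \frac{176}{3} = -78148 - \frac{176}{3} = - \frac{234620}{3}$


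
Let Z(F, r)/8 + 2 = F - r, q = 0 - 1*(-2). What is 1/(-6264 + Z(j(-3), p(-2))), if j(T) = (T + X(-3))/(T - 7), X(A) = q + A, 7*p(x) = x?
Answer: -35/219608 ≈ -0.00015937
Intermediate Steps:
q = 2 (q = 0 + 2 = 2)
p(x) = x/7
X(A) = 2 + A
j(T) = (-1 + T)/(-7 + T) (j(T) = (T + (2 - 3))/(T - 7) = (T - 1)/(-7 + T) = (-1 + T)/(-7 + T))
Z(F, r) = -16 - 8*r + 8*F (Z(F, r) = -16 + 8*(F - r) = -16 + (-8*r + 8*F) = -16 - 8*r + 8*F)
1/(-6264 + Z(j(-3), p(-2))) = 1/(-6264 + (-16 - 8*(-2)/7 + 8*((-1 - 3)/(-7 - 3)))) = 1/(-6264 + (-16 - 8*(-2/7) + 8*(-4/(-10)))) = 1/(-6264 + (-16 + 16/7 + 8*(-⅒*(-4)))) = 1/(-6264 + (-16 + 16/7 + 8*(⅖))) = 1/(-6264 + (-16 + 16/7 + 16/5)) = 1/(-6264 - 368/35) = 1/(-219608/35) = -35/219608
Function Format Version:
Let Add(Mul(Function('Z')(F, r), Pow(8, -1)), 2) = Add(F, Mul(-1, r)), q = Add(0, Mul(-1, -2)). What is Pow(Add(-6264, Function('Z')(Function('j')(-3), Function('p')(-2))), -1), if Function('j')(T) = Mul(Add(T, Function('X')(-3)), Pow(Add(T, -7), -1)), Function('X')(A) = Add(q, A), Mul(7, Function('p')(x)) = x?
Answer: Rational(-35, 219608) ≈ -0.00015937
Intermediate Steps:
q = 2 (q = Add(0, 2) = 2)
Function('p')(x) = Mul(Rational(1, 7), x)
Function('X')(A) = Add(2, A)
Function('j')(T) = Mul(Pow(Add(-7, T), -1), Add(-1, T)) (Function('j')(T) = Mul(Add(T, Add(2, -3)), Pow(Add(T, -7), -1)) = Mul(Add(T, -1), Pow(Add(-7, T), -1)) = Mul(Add(-1, T), Pow(Add(-7, T), -1)) = Mul(Pow(Add(-7, T), -1), Add(-1, T)))
Function('Z')(F, r) = Add(-16, Mul(-8, r), Mul(8, F)) (Function('Z')(F, r) = Add(-16, Mul(8, Add(F, Mul(-1, r)))) = Add(-16, Add(Mul(-8, r), Mul(8, F))) = Add(-16, Mul(-8, r), Mul(8, F)))
Pow(Add(-6264, Function('Z')(Function('j')(-3), Function('p')(-2))), -1) = Pow(Add(-6264, Add(-16, Mul(-8, Mul(Rational(1, 7), -2)), Mul(8, Mul(Pow(Add(-7, -3), -1), Add(-1, -3))))), -1) = Pow(Add(-6264, Add(-16, Mul(-8, Rational(-2, 7)), Mul(8, Mul(Pow(-10, -1), -4)))), -1) = Pow(Add(-6264, Add(-16, Rational(16, 7), Mul(8, Mul(Rational(-1, 10), -4)))), -1) = Pow(Add(-6264, Add(-16, Rational(16, 7), Mul(8, Rational(2, 5)))), -1) = Pow(Add(-6264, Add(-16, Rational(16, 7), Rational(16, 5))), -1) = Pow(Add(-6264, Rational(-368, 35)), -1) = Pow(Rational(-219608, 35), -1) = Rational(-35, 219608)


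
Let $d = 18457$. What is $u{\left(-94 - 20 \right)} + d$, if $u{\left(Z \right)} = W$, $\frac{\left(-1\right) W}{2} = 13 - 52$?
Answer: $18535$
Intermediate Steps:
$W = 78$ ($W = - 2 \left(13 - 52\right) = \left(-2\right) \left(-39\right) = 78$)
$u{\left(Z \right)} = 78$
$u{\left(-94 - 20 \right)} + d = 78 + 18457 = 18535$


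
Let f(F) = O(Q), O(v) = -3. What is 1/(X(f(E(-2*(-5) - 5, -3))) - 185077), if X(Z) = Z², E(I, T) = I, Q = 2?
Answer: -1/185068 ≈ -5.4034e-6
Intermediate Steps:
f(F) = -3
1/(X(f(E(-2*(-5) - 5, -3))) - 185077) = 1/((-3)² - 185077) = 1/(9 - 185077) = 1/(-185068) = -1/185068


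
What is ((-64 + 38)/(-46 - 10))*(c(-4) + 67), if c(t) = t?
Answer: 117/4 ≈ 29.250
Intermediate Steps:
((-64 + 38)/(-46 - 10))*(c(-4) + 67) = ((-64 + 38)/(-46 - 10))*(-4 + 67) = -26/(-56)*63 = -26*(-1/56)*63 = (13/28)*63 = 117/4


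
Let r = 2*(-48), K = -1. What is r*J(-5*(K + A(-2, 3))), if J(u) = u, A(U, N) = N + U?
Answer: 0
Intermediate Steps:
r = -96
r*J(-5*(K + A(-2, 3))) = -(-480)*(-1 + (3 - 2)) = -(-480)*(-1 + 1) = -(-480)*0 = -96*0 = 0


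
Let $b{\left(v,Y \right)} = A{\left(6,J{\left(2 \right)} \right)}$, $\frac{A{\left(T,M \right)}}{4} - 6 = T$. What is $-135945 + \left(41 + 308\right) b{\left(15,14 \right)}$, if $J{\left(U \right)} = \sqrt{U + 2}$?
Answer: $-119193$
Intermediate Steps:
$J{\left(U \right)} = \sqrt{2 + U}$
$A{\left(T,M \right)} = 24 + 4 T$
$b{\left(v,Y \right)} = 48$ ($b{\left(v,Y \right)} = 24 + 4 \cdot 6 = 24 + 24 = 48$)
$-135945 + \left(41 + 308\right) b{\left(15,14 \right)} = -135945 + \left(41 + 308\right) 48 = -135945 + 349 \cdot 48 = -135945 + 16752 = -119193$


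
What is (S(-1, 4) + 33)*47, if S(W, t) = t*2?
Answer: 1927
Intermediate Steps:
S(W, t) = 2*t
(S(-1, 4) + 33)*47 = (2*4 + 33)*47 = (8 + 33)*47 = 41*47 = 1927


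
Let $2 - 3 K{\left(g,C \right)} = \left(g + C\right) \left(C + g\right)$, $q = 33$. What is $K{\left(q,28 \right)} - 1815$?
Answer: $- \frac{9164}{3} \approx -3054.7$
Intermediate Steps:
$K{\left(g,C \right)} = \frac{2}{3} - \frac{\left(C + g\right)^{2}}{3}$ ($K{\left(g,C \right)} = \frac{2}{3} - \frac{\left(g + C\right) \left(C + g\right)}{3} = \frac{2}{3} - \frac{\left(C + g\right) \left(C + g\right)}{3} = \frac{2}{3} - \frac{\left(C + g\right)^{2}}{3}$)
$K{\left(q,28 \right)} - 1815 = \left(\frac{2}{3} - \frac{\left(28 + 33\right)^{2}}{3}\right) - 1815 = \left(\frac{2}{3} - \frac{61^{2}}{3}\right) - 1815 = \left(\frac{2}{3} - \frac{3721}{3}\right) - 1815 = - \frac{3719}{3} - 1815 = - \frac{9164}{3}$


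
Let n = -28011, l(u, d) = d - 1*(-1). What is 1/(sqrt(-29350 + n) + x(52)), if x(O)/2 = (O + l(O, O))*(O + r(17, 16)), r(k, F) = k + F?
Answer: 17850/318679861 - I*sqrt(57361)/318679861 ≈ 5.6012e-5 - 7.5154e-7*I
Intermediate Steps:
r(k, F) = F + k
l(u, d) = 1 + d (l(u, d) = d + 1 = 1 + d)
x(O) = 2*(1 + 2*O)*(33 + O) (x(O) = 2*((O + (1 + O))*(O + (16 + 17))) = 2*((1 + 2*O)*(O + 33)) = 2*((1 + 2*O)*(33 + O)) = 2*(1 + 2*O)*(33 + O))
1/(sqrt(-29350 + n) + x(52)) = 1/(sqrt(-29350 - 28011) + (66 + 4*52**2 + 134*52)) = 1/(sqrt(-57361) + (66 + 4*2704 + 6968)) = 1/(I*sqrt(57361) + (66 + 10816 + 6968)) = 1/(I*sqrt(57361) + 17850) = 1/(17850 + I*sqrt(57361))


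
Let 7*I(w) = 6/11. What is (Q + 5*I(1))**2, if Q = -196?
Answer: 226863844/5929 ≈ 38263.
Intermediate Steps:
I(w) = 6/77 (I(w) = (6/11)/7 = (6*(1/11))/7 = (1/7)*(6/11) = 6/77)
(Q + 5*I(1))**2 = (-196 + 5*(6/77))**2 = (-196 + 30/77)**2 = (-15062/77)**2 = 226863844/5929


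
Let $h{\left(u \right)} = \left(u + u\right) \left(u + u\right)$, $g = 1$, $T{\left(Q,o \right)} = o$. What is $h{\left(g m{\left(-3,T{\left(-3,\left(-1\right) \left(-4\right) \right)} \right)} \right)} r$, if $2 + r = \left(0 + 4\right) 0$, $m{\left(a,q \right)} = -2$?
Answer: $-32$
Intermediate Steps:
$r = -2$ ($r = -2 + \left(0 + 4\right) 0 = -2 + 4 \cdot 0 = -2 + 0 = -2$)
$h{\left(u \right)} = 4 u^{2}$ ($h{\left(u \right)} = 2 u 2 u = 4 u^{2}$)
$h{\left(g m{\left(-3,T{\left(-3,\left(-1\right) \left(-4\right) \right)} \right)} \right)} r = 4 \left(1 \left(-2\right)\right)^{2} \left(-2\right) = 4 \left(-2\right)^{2} \left(-2\right) = 4 \cdot 4 \left(-2\right) = 16 \left(-2\right) = -32$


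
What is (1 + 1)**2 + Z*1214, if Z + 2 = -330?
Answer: -403044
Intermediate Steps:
Z = -332 (Z = -2 - 330 = -332)
(1 + 1)**2 + Z*1214 = (1 + 1)**2 - 332*1214 = 2**2 - 403048 = 4 - 403048 = -403044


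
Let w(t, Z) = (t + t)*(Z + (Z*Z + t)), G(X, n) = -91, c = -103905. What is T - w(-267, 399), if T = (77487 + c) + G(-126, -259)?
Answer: 85057313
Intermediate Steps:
w(t, Z) = 2*t*(Z + t + Z²) (w(t, Z) = (2*t)*(Z + (Z² + t)) = (2*t)*(Z + (t + Z²)) = (2*t)*(Z + t + Z²) = 2*t*(Z + t + Z²))
T = -26509 (T = (77487 - 103905) - 91 = -26418 - 91 = -26509)
T - w(-267, 399) = -26509 - 2*(-267)*(399 - 267 + 399²) = -26509 - 2*(-267)*(399 - 267 + 159201) = -26509 - 2*(-267)*159333 = -26509 - 1*(-85083822) = -26509 + 85083822 = 85057313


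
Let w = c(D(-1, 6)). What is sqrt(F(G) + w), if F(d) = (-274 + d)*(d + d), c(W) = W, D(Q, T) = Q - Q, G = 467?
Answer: sqrt(180262) ≈ 424.57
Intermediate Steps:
D(Q, T) = 0
F(d) = 2*d*(-274 + d) (F(d) = (-274 + d)*(2*d) = 2*d*(-274 + d))
w = 0
sqrt(F(G) + w) = sqrt(2*467*(-274 + 467) + 0) = sqrt(2*467*193 + 0) = sqrt(180262 + 0) = sqrt(180262)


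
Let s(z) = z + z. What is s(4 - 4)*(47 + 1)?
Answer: 0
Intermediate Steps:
s(z) = 2*z
s(4 - 4)*(47 + 1) = (2*(4 - 4))*(47 + 1) = (2*0)*48 = 0*48 = 0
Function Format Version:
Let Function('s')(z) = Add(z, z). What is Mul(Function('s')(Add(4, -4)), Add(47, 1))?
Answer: 0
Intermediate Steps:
Function('s')(z) = Mul(2, z)
Mul(Function('s')(Add(4, -4)), Add(47, 1)) = Mul(Mul(2, Add(4, -4)), Add(47, 1)) = Mul(Mul(2, 0), 48) = Mul(0, 48) = 0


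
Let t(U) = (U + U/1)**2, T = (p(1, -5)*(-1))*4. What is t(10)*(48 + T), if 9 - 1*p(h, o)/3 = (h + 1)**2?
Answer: -4800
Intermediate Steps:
p(h, o) = 27 - 3*(1 + h)**2 (p(h, o) = 27 - 3*(h + 1)**2 = 27 - 3*(1 + h)**2)
T = -60 (T = ((27 - 3*(1 + 1)**2)*(-1))*4 = ((27 - 3*2**2)*(-1))*4 = ((27 - 3*4)*(-1))*4 = ((27 - 12)*(-1))*4 = (15*(-1))*4 = -15*4 = -60)
t(U) = 4*U**2 (t(U) = (U + U*1)**2 = (U + U)**2 = (2*U)**2 = 4*U**2)
t(10)*(48 + T) = (4*10**2)*(48 - 60) = (4*100)*(-12) = 400*(-12) = -4800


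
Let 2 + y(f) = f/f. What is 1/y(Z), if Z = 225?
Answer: -1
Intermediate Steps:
y(f) = -1 (y(f) = -2 + f/f = -2 + 1 = -1)
1/y(Z) = 1/(-1) = -1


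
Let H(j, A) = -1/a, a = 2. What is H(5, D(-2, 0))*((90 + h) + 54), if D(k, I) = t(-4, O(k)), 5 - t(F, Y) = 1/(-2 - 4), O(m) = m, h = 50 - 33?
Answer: -161/2 ≈ -80.500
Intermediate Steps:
h = 17
t(F, Y) = 31/6 (t(F, Y) = 5 - 1/(-2 - 4) = 5 - 1/(-6) = 5 - 1*(-⅙) = 5 + ⅙ = 31/6)
D(k, I) = 31/6
H(j, A) = -½ (H(j, A) = -1/2 = -1*½ = -½)
H(5, D(-2, 0))*((90 + h) + 54) = -((90 + 17) + 54)/2 = -(107 + 54)/2 = -½*161 = -161/2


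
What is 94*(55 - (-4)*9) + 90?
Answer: 8644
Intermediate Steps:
94*(55 - (-4)*9) + 90 = 94*(55 - 1*(-36)) + 90 = 94*(55 + 36) + 90 = 94*91 + 90 = 8554 + 90 = 8644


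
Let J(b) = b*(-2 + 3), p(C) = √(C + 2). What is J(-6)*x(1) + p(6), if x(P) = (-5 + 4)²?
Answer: -6 + 2*√2 ≈ -3.1716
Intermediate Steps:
p(C) = √(2 + C)
J(b) = b (J(b) = b*1 = b)
x(P) = 1 (x(P) = (-1)² = 1)
J(-6)*x(1) + p(6) = -6*1 + √(2 + 6) = -6 + √8 = -6 + 2*√2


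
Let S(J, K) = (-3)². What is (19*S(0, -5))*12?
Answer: 2052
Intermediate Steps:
S(J, K) = 9
(19*S(0, -5))*12 = (19*9)*12 = 171*12 = 2052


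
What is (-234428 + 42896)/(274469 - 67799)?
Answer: -31922/34445 ≈ -0.92675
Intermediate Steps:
(-234428 + 42896)/(274469 - 67799) = -191532/206670 = -191532*1/206670 = -31922/34445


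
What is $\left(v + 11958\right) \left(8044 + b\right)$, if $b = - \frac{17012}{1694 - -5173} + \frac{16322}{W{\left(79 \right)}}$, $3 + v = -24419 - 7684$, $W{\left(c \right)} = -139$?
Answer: $- \frac{50797505166680}{318171} \approx -1.5965 \cdot 10^{8}$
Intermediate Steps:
$v = -32106$ ($v = -3 - 32103 = -32106$)
$b = - \frac{114447842}{954513}$ ($b = - \frac{17012}{1694 - -5173} + \frac{16322}{-139} = - \frac{17012}{1694 + 5173} + 16322 \left(- \frac{1}{139}\right) = - \frac{17012}{6867} - \frac{16322}{139} = - \frac{114447842}{954513} \approx -119.9$)
$\left(v + 11958\right) \left(8044 + b\right) = \left(-32106 + 11958\right) \left(8044 - \frac{114447842}{954513}\right) = \left(-20148\right) \frac{7563654730}{954513} = - \frac{50797505166680}{318171}$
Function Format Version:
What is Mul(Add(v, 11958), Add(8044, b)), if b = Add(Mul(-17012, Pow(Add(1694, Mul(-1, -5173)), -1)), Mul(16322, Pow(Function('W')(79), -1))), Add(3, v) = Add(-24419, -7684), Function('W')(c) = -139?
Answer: Rational(-50797505166680, 318171) ≈ -1.5965e+8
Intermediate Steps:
v = -32106 (v = Add(-3, Add(-24419, -7684)) = Add(-3, -32103) = -32106)
b = Rational(-114447842, 954513) (b = Add(Mul(-17012, Pow(Add(1694, Mul(-1, -5173)), -1)), Mul(16322, Pow(-139, -1))) = Add(Mul(-17012, Pow(Add(1694, 5173), -1)), Mul(16322, Rational(-1, 139))) = Add(Mul(-17012, Pow(6867, -1)), Rational(-16322, 139)) = Add(Mul(-17012, Rational(1, 6867)), Rational(-16322, 139)) = Add(Rational(-17012, 6867), Rational(-16322, 139)) = Rational(-114447842, 954513) ≈ -119.90)
Mul(Add(v, 11958), Add(8044, b)) = Mul(Add(-32106, 11958), Add(8044, Rational(-114447842, 954513))) = Mul(-20148, Rational(7563654730, 954513)) = Rational(-50797505166680, 318171)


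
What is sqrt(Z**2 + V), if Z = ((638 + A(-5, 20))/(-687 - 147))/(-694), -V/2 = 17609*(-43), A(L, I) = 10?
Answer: sqrt(3523073427485002)/48233 ≈ 1230.6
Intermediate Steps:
V = 1514374 (V = -35218*(-43) = -2*(-757187) = 1514374)
Z = 54/48233 (Z = ((638 + 10)/(-687 - 147))/(-694) = (648/(-834))*(-1/694) = (648*(-1/834))*(-1/694) = -108/139*(-1/694) = 54/48233 ≈ 0.0011196)
sqrt(Z**2 + V) = sqrt((54/48233)**2 + 1514374) = sqrt(2916/2326422289 + 1514374) = sqrt(3523073427485002/2326422289) = sqrt(3523073427485002)/48233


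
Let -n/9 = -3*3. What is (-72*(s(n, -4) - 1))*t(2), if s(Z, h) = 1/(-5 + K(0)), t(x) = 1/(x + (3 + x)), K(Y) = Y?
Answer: 432/35 ≈ 12.343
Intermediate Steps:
n = 81 (n = -(-27)*3 = -9*(-9) = 81)
t(x) = 1/(3 + 2*x)
s(Z, h) = -1/5 (s(Z, h) = 1/(-5 + 0) = 1/(-5) = -1/5)
(-72*(s(n, -4) - 1))*t(2) = (-72*(-1/5 - 1))/(3 + 2*2) = (-72*(-6)/5)/(3 + 4) = -18*(-24/5)/7 = (432/5)*(1/7) = 432/35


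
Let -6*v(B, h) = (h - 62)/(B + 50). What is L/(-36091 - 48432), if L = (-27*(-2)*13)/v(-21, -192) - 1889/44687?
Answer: -2728973935/479689071227 ≈ -0.0056890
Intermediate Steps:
v(B, h) = -(-62 + h)/(6*(50 + B)) (v(B, h) = -(h - 62)/(6*(B + 50)) = -(-62 + h)/(6*(50 + B)))
L = 2728973935/5675249 (L = (-27*(-2)*13)/(((62 - 1*(-192))/(6*(50 - 21)))) - 1889/44687 = (54*13)/(((⅙)*(62 + 192)/29)) - 1889*1/44687 = 702/(((⅙)*(1/29)*254)) - 1889/44687 = 702/(127/87) - 1889/44687 = 702*(87/127) - 1889/44687 = 61074/127 - 1889/44687 = 2728973935/5675249 ≈ 480.86)
L/(-36091 - 48432) = 2728973935/(5675249*(-36091 - 48432)) = (2728973935/5675249)/(-84523) = (2728973935/5675249)*(-1/84523) = -2728973935/479689071227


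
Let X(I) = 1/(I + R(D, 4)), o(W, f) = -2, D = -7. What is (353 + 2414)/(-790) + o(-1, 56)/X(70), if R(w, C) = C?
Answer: -119687/790 ≈ -151.50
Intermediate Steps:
X(I) = 1/(4 + I) (X(I) = 1/(I + 4) = 1/(4 + I))
(353 + 2414)/(-790) + o(-1, 56)/X(70) = (353 + 2414)/(-790) - 2/(1/(4 + 70)) = 2767*(-1/790) - 2/(1/74) = -2767/790 - 2/1/74 = -2767/790 - 2*74 = -2767/790 - 148 = -119687/790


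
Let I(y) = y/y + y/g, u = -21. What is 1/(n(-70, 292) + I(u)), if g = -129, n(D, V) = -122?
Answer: -43/5196 ≈ -0.0082756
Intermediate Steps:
I(y) = 1 - y/129 (I(y) = y/y + y/(-129) = 1 + y*(-1/129) = 1 - y/129)
1/(n(-70, 292) + I(u)) = 1/(-122 + (1 - 1/129*(-21))) = 1/(-122 + (1 + 7/43)) = 1/(-122 + 50/43) = 1/(-5196/43) = -43/5196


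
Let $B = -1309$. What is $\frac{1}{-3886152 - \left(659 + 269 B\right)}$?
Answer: $- \frac{1}{3534690} \approx -2.8291 \cdot 10^{-7}$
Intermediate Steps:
$\frac{1}{-3886152 - \left(659 + 269 B\right)} = \frac{1}{-3886152 - -351462} = \frac{1}{-3886152 + \left(-659 + 352121\right)} = \frac{1}{-3886152 + 351462} = \frac{1}{-3534690} = - \frac{1}{3534690}$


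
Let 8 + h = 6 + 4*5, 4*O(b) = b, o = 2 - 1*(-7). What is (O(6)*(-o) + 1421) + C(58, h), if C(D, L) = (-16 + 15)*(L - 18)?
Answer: 2815/2 ≈ 1407.5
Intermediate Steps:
o = 9 (o = 2 + 7 = 9)
O(b) = b/4
h = 18 (h = -8 + (6 + 4*5) = -8 + (6 + 20) = -8 + 26 = 18)
C(D, L) = 18 - L (C(D, L) = -(-18 + L) = 18 - L)
(O(6)*(-o) + 1421) + C(58, h) = (((¼)*6)*(-1*9) + 1421) + (18 - 1*18) = ((3/2)*(-9) + 1421) + (18 - 18) = (-27/2 + 1421) + 0 = 2815/2 + 0 = 2815/2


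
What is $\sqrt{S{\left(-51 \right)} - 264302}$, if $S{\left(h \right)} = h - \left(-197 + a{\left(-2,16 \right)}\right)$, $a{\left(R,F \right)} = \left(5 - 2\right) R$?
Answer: $15 i \sqrt{1174} \approx 513.96 i$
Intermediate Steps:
$a{\left(R,F \right)} = 3 R$
$S{\left(h \right)} = 203 + h$ ($S{\left(h \right)} = h + \left(197 - 3 \left(-2\right)\right) = h + \left(197 - -6\right) = h + \left(197 + 6\right) = h + 203 = 203 + h$)
$\sqrt{S{\left(-51 \right)} - 264302} = \sqrt{\left(203 - 51\right) - 264302} = \sqrt{152 - 264302} = \sqrt{-264150} = 15 i \sqrt{1174}$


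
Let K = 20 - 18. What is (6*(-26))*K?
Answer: -312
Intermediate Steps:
K = 2
(6*(-26))*K = (6*(-26))*2 = -156*2 = -312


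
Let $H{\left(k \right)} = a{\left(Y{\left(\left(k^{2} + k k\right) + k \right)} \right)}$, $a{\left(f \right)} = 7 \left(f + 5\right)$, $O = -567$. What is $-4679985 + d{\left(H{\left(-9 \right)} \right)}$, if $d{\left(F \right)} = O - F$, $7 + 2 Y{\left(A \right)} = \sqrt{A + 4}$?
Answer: $- \frac{9361125}{2} - \frac{7 \sqrt{157}}{2} \approx -4.6806 \cdot 10^{6}$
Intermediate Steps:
$Y{\left(A \right)} = - \frac{7}{2} + \frac{\sqrt{4 + A}}{2}$ ($Y{\left(A \right)} = - \frac{7}{2} + \frac{\sqrt{A + 4}}{2} = - \frac{7}{2} + \frac{\sqrt{4 + A}}{2}$)
$a{\left(f \right)} = 35 + 7 f$ ($a{\left(f \right)} = 7 \left(5 + f\right) = 35 + 7 f$)
$H{\left(k \right)} = \frac{21}{2} + \frac{7 \sqrt{4 + k + 2 k^{2}}}{2}$ ($H{\left(k \right)} = 35 + 7 \left(- \frac{7}{2} + \frac{\sqrt{4 + \left(\left(k^{2} + k k\right) + k\right)}}{2}\right) = 35 + 7 \left(- \frac{7}{2} + \frac{\sqrt{4 + \left(\left(k^{2} + k^{2}\right) + k\right)}}{2}\right) = 35 + 7 \left(- \frac{7}{2} + \frac{\sqrt{4 + \left(2 k^{2} + k\right)}}{2}\right) = 35 + 7 \left(- \frac{7}{2} + \frac{\sqrt{4 + \left(k + 2 k^{2}\right)}}{2}\right) = 35 + 7 \left(- \frac{7}{2} + \frac{\sqrt{4 + k + 2 k^{2}}}{2}\right) = 35 + \left(- \frac{49}{2} + \frac{7 \sqrt{4 + k + 2 k^{2}}}{2}\right) = \frac{21}{2} + \frac{7 \sqrt{4 + k + 2 k^{2}}}{2}$)
$d{\left(F \right)} = -567 - F$
$-4679985 + d{\left(H{\left(-9 \right)} \right)} = -4679985 - \left(\frac{1155}{2} + \frac{7 \sqrt{4 - 9 \left(1 + 2 \left(-9\right)\right)}}{2}\right) = -4679985 - \left(\frac{1155}{2} + \frac{7 \sqrt{4 - 9 \left(1 - 18\right)}}{2}\right) = -4679985 - \left(\frac{1155}{2} + \frac{7 \sqrt{4 - -153}}{2}\right) = -4679985 - \left(\frac{1155}{2} + \frac{7 \sqrt{4 + 153}}{2}\right) = -4679985 - \left(\frac{1155}{2} + \frac{7 \sqrt{157}}{2}\right) = - \frac{9361125}{2} - \frac{7 \sqrt{157}}{2}$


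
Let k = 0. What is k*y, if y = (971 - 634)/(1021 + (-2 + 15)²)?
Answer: 0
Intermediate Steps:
y = 337/1190 (y = 337/(1021 + 13²) = 337/(1021 + 169) = 337/1190 ≈ 0.28319)
k*y = 0*(337/1190) = 0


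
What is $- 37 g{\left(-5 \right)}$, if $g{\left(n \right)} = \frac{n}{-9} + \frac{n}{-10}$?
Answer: $- \frac{703}{18} \approx -39.056$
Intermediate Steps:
$g{\left(n \right)} = - \frac{19 n}{90}$ ($g{\left(n \right)} = n \left(- \frac{1}{9}\right) + n \left(- \frac{1}{10}\right) = - \frac{n}{9} - \frac{n}{10} = - \frac{19 n}{90}$)
$- 37 g{\left(-5 \right)} = - 37 \left(\left(- \frac{19}{90}\right) \left(-5\right)\right) = \left(-37\right) \frac{19}{18} = - \frac{703}{18}$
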